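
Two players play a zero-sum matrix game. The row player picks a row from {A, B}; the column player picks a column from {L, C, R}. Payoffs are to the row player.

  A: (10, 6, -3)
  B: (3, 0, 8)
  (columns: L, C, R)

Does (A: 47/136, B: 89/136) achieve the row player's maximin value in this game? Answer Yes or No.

Against L this mix gives (47/136)·10 + (89/136)·3 = 737/136.
Against C this mix gives (47/136)·6 + (89/136)·0 = 141/68.
Against R this mix gives (47/136)·(-3) + (89/136)·8 = 571/136.
The column player will play C, holding the row player to 141/68. Shifting weight toward the row that does better against C would raise this floor (the equalizing mix achieves 48/17 against both C and R), so the proposed strategy is not optimal.

No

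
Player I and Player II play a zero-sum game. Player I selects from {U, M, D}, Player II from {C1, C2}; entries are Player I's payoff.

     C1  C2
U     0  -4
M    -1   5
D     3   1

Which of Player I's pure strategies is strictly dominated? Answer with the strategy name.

D gives a strictly higher payoff than U against every column: 3 > 0, 1 > -4.
So U is strictly dominated and Player I never plays it.

U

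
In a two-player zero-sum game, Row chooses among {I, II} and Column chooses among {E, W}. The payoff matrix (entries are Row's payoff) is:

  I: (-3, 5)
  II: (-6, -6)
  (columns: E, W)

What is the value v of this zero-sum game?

-3

Row minima: I → -3, II → -6; maximin = -3.
Column maxima: E → -3, W → 5; minimax = -3.
Since maximin = minimax = -3, there is a saddle point and the value is -3.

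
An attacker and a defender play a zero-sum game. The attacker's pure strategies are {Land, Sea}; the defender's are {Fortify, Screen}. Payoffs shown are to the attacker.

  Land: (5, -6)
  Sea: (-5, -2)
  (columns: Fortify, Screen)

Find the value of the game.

Row minima: Land → -6, Sea → -5; maximin = -5.
Column maxima: Fortify → 5, Screen → -2; minimax = -2.
-5 ≠ -2, so there is no saddle point; optimal play is mixed.
Let the attacker play Land with probability p. Expected payoff against Fortify: 5p + (-5)(1−p) = 10p − 5; against Screen: (-6)p + (-2)(1−p) = −4p − 2.
Setting these equal: 10p − 5 = −4p − 2 ⇒ 14p = 3 ⇒ p = 3/14, and the value is (10)·(3/14) − 5 = -20/7.
For the defender: with q = P(Fortify), equating Land's and Sea's payoffs gives 11q − 6 = −3q − 2 ⇒ q = 2/7.

-20/7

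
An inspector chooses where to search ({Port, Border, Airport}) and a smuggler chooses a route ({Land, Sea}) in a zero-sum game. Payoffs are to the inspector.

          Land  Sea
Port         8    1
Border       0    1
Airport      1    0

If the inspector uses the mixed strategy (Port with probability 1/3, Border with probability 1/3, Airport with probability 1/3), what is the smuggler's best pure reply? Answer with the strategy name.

If the smuggler plays Land, the inspector's expected payoff is (1/3)·8 + (1/3)·0 + (1/3)·1 = 3.
If the smuggler plays Sea, the inspector's expected payoff is (1/3)·1 + (1/3)·1 + (1/3)·0 = 2/3.
The smuggler minimizes the inspector's payoff; the smallest is 2/3, so the best response is Sea.

Sea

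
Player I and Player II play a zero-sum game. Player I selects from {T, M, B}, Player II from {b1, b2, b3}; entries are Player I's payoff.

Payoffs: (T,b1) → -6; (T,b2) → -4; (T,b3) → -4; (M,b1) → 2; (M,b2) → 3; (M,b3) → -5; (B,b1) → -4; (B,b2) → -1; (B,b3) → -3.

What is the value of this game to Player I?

Row minima: T → -6, M → -5, B → -4; maximin = -4.
Column maxima: b1 → 2, b2 → 3, b3 → -3; minimax = -3.
-4 ≠ -3, so there is no saddle point; optimal play is mixed.
T is strictly dominated by B, so Player I never plays it.
b2 is strictly dominated by b1 (it gives Player I strictly more in every row), so Player II never plays it.
On the remaining 2×2 (M, B vs b1, b3):
Let Player I play M with probability p. Expected payoff against b1: 2p + (-4)(1−p) = 6p − 4; against b3: (-5)p + (-3)(1−p) = −2p − 3.
Setting these equal: 6p − 4 = −2p − 3 ⇒ 8p = 1 ⇒ p = 1/8, and the value is (6)·(1/8) − 4 = -13/4.
For Player II: with q = P(b1), equating M's and B's payoffs gives 7q − 5 = −q − 3 ⇒ q = 1/4.

-13/4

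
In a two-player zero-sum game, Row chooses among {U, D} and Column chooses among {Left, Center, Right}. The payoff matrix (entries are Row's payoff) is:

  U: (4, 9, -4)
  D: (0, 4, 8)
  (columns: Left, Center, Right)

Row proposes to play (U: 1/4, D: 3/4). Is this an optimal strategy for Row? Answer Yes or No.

Against Left this mix gives (1/4)·4 + (3/4)·0 = 1.
Against Center this mix gives (1/4)·9 + (3/4)·4 = 21/4.
Against Right this mix gives (1/4)·(-4) + (3/4)·8 = 5.
Column will play Left, holding Row to 1. Shifting weight toward the row that does better against Left would raise this floor (the equalizing mix achieves 2 against both Left and Right), so the proposed strategy is not optimal.

No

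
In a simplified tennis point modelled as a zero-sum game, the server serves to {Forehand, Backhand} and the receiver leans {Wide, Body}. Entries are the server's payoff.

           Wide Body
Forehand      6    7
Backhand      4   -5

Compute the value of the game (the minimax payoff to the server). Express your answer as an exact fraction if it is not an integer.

Row minima: Forehand → 6, Backhand → -5; maximin = 6.
Column maxima: Wide → 6, Body → 7; minimax = 6.
Since maximin = minimax = 6, there is a saddle point and the value is 6.

6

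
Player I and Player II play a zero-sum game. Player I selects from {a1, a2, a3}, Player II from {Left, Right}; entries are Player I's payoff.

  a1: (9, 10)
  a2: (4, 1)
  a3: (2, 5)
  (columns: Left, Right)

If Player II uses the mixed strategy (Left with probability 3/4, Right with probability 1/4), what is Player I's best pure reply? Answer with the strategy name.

a1

Expected payoff of a1: (3/4)·9 + (1/4)·10 = 37/4.
Expected payoff of a2: (3/4)·4 + (1/4)·1 = 13/4.
Expected payoff of a3: (3/4)·2 + (1/4)·5 = 11/4.
The largest is 37/4, so Player I's best response is a1.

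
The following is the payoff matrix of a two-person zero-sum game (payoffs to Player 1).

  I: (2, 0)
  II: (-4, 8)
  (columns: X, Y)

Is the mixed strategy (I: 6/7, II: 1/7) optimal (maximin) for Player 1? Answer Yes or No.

Yes

Against X this mix gives (6/7)·2 + (1/7)·(-4) = 8/7.
Against Y this mix gives (6/7)·0 + (1/7)·8 = 8/7.
All of Player 2's active replies (X, Y) yield 8/7, and no column does worse for Player 1. The mix makes Player 2 indifferent and guarantees 8/7, so it is optimal.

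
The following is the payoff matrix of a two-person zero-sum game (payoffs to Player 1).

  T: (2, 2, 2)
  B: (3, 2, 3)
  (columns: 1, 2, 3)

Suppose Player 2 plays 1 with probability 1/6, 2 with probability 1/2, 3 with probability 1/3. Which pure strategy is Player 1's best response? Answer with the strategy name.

B

Expected payoff of T: (1/6)·2 + (1/2)·2 + (1/3)·2 = 2.
Expected payoff of B: (1/6)·3 + (1/2)·2 + (1/3)·3 = 5/2.
The largest is 5/2, so Player 1's best response is B.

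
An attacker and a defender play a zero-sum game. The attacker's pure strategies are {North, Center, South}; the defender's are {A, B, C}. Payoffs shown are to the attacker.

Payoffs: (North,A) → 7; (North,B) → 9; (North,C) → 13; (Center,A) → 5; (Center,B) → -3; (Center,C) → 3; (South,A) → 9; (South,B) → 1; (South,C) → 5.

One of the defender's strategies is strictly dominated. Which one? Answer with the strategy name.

B holds the attacker's payoff strictly below C in every row: 9 < 13, -3 < 3, 1 < 5.
So C is strictly dominated for the defender.

C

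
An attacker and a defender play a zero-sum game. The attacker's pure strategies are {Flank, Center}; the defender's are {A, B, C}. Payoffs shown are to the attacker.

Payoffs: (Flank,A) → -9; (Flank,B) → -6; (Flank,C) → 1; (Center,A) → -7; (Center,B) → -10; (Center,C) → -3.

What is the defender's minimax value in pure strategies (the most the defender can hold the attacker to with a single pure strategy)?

Column maxima: A → -7, B → -6, C → 1.
The smallest of these is -7.

-7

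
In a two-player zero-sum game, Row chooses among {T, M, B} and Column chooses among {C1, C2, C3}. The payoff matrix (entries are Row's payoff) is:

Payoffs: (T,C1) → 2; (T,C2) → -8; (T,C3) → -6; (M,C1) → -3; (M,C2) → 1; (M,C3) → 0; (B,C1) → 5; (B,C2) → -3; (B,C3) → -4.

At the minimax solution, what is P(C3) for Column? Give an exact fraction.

Row minima: T → -8, M → -3, B → -4; maximin = -3.
Column maxima: C1 → 5, C2 → 1, C3 → 0; minimax = 0.
-3 ≠ 0, so there is no saddle point; optimal play is mixed.
T is strictly dominated by B, so Row never plays it.
With T eliminated, C2 is strictly dominated by C3 (it gives Row strictly more in every remaining row), so Column never plays it.
On the remaining 2×2 (M, B vs C1, C3):
Let Row play M with probability p. Expected payoff against C1: (-3)p + 5(1−p) = −8p + 5; against C3: 0p + (-4)(1−p) = 4p − 4.
Setting these equal: −8p + 5 = 4p − 4 ⇒ −12p = -9 ⇒ p = 3/4, and the value is (-8)·(3/4) + 5 = -1.
For Column: with q = P(C1), equating M's and B's payoffs gives −3q = 9q − 4 ⇒ q = 1/3.

2/3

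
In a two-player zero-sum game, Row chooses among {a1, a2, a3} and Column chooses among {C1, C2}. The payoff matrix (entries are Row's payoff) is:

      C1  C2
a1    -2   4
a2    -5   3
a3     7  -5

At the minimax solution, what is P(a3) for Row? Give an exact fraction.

Row minima: a1 → -2, a2 → -5, a3 → -5; maximin = -2.
Column maxima: C1 → 7, C2 → 4; minimax = 4.
-2 ≠ 4, so there is no saddle point; optimal play is mixed.
a2 is strictly dominated by a1, so Row never plays it.
On the remaining 2×2 (a1, a3 vs C1, C2):
Let Row play a1 with probability p. Expected payoff against C1: (-2)p + 7(1−p) = −9p + 7; against C2: 4p + (-5)(1−p) = 9p − 5.
Setting these equal: −9p + 7 = 9p − 5 ⇒ −18p = -12 ⇒ p = 2/3, and the value is (-9)·(2/3) + 7 = 1.
For Column: with q = P(C1), equating a1's and a3's payoffs gives −6q + 4 = 12q − 5 ⇒ q = 1/2.

1/3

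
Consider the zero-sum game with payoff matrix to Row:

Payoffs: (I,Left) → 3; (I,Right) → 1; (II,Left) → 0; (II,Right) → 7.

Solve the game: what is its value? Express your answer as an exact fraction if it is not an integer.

Row minima: I → 1, II → 0; maximin = 1.
Column maxima: Left → 3, Right → 7; minimax = 3.
1 ≠ 3, so there is no saddle point; optimal play is mixed.
Let Row play I with probability p. Expected payoff against Left: 3p + 0(1−p) = 3p; against Right: 1p + 7(1−p) = −6p + 7.
Setting these equal: 3p = −6p + 7 ⇒ 9p = 7 ⇒ p = 7/9, and the value is (3)·(7/9) = 7/3.
For Column: with q = P(Left), equating I's and II's payoffs gives 2q + 1 = −7q + 7 ⇒ q = 2/3.

7/3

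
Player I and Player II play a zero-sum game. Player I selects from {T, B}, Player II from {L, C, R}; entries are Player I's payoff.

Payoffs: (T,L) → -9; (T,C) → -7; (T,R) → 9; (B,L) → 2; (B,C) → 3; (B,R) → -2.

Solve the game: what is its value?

Row minima: T → -9, B → -2; maximin = -2.
Column maxima: L → 2, C → 3, R → 9; minimax = 2.
-2 ≠ 2, so there is no saddle point; optimal play is mixed.
C is strictly dominated by L (it gives Player I strictly more in every row), so Player II never plays it.
On the remaining 2×2 (T, B vs L, R):
Let Player I play T with probability p. Expected payoff against L: (-9)p + 2(1−p) = −11p + 2; against R: 9p + (-2)(1−p) = 11p − 2.
Setting these equal: −11p + 2 = 11p − 2 ⇒ −22p = -4 ⇒ p = 2/11, and the value is (-11)·(2/11) + 2 = 0.
For Player II: with q = P(L), equating T's and B's payoffs gives −18q + 9 = 4q − 2 ⇒ q = 1/2.

0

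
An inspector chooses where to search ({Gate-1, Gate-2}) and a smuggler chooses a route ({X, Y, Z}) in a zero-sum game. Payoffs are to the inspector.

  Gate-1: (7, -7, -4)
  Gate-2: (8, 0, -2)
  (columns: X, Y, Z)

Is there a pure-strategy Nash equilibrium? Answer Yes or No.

Row minima: Gate-1 → -7, Gate-2 → -2; maximin = -2.
Column maxima: X → 8, Y → 0, Z → -2; minimax = -2.
maximin = minimax = -2, so a saddle point exists.

Yes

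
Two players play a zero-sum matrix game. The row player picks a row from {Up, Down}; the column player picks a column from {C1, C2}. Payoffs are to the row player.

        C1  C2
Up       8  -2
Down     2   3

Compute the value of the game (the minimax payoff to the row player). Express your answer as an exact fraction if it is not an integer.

28/11

Row minima: Up → -2, Down → 2; maximin = 2.
Column maxima: C1 → 8, C2 → 3; minimax = 3.
2 ≠ 3, so there is no saddle point; optimal play is mixed.
Let the row player play Up with probability p. Expected payoff against C1: 8p + 2(1−p) = 6p + 2; against C2: (-2)p + 3(1−p) = −5p + 3.
Setting these equal: 6p + 2 = −5p + 3 ⇒ 11p = 1 ⇒ p = 1/11, and the value is (6)·(1/11) + 2 = 28/11.
For the column player: with q = P(C1), equating Up's and Down's payoffs gives 10q − 2 = −q + 3 ⇒ q = 5/11.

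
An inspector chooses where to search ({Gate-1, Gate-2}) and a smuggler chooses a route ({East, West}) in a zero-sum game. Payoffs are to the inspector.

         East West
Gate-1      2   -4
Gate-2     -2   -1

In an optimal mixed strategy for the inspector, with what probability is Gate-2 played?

Row minima: Gate-1 → -4, Gate-2 → -2; maximin = -2.
Column maxima: East → 2, West → -1; minimax = -1.
-2 ≠ -1, so there is no saddle point; optimal play is mixed.
Let the inspector play Gate-1 with probability p. Expected payoff against East: 2p + (-2)(1−p) = 4p − 2; against West: (-4)p + (-1)(1−p) = −3p − 1.
Setting these equal: 4p − 2 = −3p − 1 ⇒ 7p = 1 ⇒ p = 1/7, and the value is (4)·(1/7) − 2 = -10/7.
For the smuggler: with q = P(East), equating Gate-1's and Gate-2's payoffs gives 6q − 4 = −q − 1 ⇒ q = 3/7.

6/7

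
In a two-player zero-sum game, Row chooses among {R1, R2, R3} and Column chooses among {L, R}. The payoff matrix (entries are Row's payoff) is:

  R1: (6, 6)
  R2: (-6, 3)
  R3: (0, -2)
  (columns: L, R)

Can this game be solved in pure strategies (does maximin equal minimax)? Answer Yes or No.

Row minima: R1 → 6, R2 → -6, R3 → -2; maximin = 6.
Column maxima: L → 6, R → 6; minimax = 6.
maximin = minimax = 6, so a saddle point exists.

Yes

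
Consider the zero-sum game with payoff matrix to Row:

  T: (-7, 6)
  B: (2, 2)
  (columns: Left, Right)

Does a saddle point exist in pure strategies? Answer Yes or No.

Yes

Row minima: T → -7, B → 2; maximin = 2.
Column maxima: Left → 2, Right → 6; minimax = 2.
maximin = minimax = 2, so a saddle point exists.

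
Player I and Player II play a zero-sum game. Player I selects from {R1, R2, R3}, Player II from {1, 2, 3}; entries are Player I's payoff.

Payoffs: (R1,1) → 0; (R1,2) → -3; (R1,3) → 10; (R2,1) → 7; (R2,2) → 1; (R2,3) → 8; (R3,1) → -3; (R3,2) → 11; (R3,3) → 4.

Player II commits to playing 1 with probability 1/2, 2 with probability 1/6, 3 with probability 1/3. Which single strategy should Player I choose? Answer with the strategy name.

R2

Expected payoff of R1: (1/2)·0 + (1/6)·(-3) + (1/3)·10 = 17/6.
Expected payoff of R2: (1/2)·7 + (1/6)·1 + (1/3)·8 = 19/3.
Expected payoff of R3: (1/2)·(-3) + (1/6)·11 + (1/3)·4 = 5/3.
The largest is 19/3, so Player I's best response is R2.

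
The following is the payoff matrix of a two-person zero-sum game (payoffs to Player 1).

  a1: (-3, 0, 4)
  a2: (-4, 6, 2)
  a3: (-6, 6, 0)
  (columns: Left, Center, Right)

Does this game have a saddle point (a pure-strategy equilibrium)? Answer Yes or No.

Yes

Row minima: a1 → -3, a2 → -4, a3 → -6; maximin = -3.
Column maxima: Left → -3, Center → 6, Right → 4; minimax = -3.
maximin = minimax = -3, so a saddle point exists.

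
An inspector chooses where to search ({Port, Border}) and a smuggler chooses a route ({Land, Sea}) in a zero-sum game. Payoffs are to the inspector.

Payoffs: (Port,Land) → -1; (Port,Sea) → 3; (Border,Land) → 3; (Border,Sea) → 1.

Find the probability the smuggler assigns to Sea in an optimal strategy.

2/3

Row minima: Port → -1, Border → 1; maximin = 1.
Column maxima: Land → 3, Sea → 3; minimax = 3.
1 ≠ 3, so there is no saddle point; optimal play is mixed.
Let the inspector play Port with probability p. Expected payoff against Land: (-1)p + 3(1−p) = −4p + 3; against Sea: 3p + 1(1−p) = 2p + 1.
Setting these equal: −4p + 3 = 2p + 1 ⇒ −6p = -2 ⇒ p = 1/3, and the value is (-4)·(1/3) + 3 = 5/3.
For the smuggler: with q = P(Land), equating Port's and Border's payoffs gives −4q + 3 = 2q + 1 ⇒ q = 1/3.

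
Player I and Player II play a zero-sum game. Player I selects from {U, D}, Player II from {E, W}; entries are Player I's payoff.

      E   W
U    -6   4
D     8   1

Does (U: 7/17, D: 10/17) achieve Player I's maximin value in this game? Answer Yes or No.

Yes

Against E this mix gives (7/17)·(-6) + (10/17)·8 = 38/17.
Against W this mix gives (7/17)·4 + (10/17)·1 = 38/17.
All of Player II's active replies (E, W) yield 38/17, and no column does worse for Player I. The mix makes Player II indifferent and guarantees 38/17, so it is optimal.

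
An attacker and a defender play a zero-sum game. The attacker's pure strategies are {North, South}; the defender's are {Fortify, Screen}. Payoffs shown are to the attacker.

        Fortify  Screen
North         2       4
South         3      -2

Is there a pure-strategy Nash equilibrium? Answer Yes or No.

Row minima: North → 2, South → -2; maximin = 2.
Column maxima: Fortify → 3, Screen → 4; minimax = 3.
2 ≠ 3, so no pure-strategy equilibrium exists.

No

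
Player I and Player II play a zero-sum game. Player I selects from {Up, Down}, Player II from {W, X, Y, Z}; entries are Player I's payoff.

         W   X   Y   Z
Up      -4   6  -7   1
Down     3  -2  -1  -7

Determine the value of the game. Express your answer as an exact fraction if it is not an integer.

-25/7

Row minima: Up → -7, Down → -7; maximin = -7.
Column maxima: W → 3, X → 6, Y → -1, Z → 1; minimax = -1.
-7 ≠ -1, so there is no saddle point; optimal play is mixed.
W is strictly dominated by Y (it gives Player I strictly more in every row), so Player II never plays it.
X is strictly dominated by Z (it gives Player I strictly more in every row), so Player II never plays it.
On the remaining 2×2 (Up, Down vs Y, Z):
Let Player I play Up with probability p. Expected payoff against Y: (-7)p + (-1)(1−p) = −6p − 1; against Z: 1p + (-7)(1−p) = 8p − 7.
Setting these equal: −6p − 1 = 8p − 7 ⇒ −14p = -6 ⇒ p = 3/7, and the value is (-6)·(3/7) − 1 = -25/7.
For Player II: with q = P(Y), equating Up's and Down's payoffs gives −8q + 1 = 6q − 7 ⇒ q = 4/7.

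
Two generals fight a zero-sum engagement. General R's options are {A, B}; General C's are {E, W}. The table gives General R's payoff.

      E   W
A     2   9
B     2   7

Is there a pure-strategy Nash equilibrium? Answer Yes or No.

Row minima: A → 2, B → 2; maximin = 2.
Column maxima: E → 2, W → 9; minimax = 2.
maximin = minimax = 2, so a saddle point exists.

Yes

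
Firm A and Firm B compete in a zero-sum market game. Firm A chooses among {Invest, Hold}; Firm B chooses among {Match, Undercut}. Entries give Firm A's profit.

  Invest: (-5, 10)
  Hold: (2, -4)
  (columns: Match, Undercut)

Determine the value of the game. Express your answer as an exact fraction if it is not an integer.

Row minima: Invest → -5, Hold → -4; maximin = -4.
Column maxima: Match → 2, Undercut → 10; minimax = 2.
-4 ≠ 2, so there is no saddle point; optimal play is mixed.
Let Firm A play Invest with probability p. Expected payoff against Match: (-5)p + 2(1−p) = −7p + 2; against Undercut: 10p + (-4)(1−p) = 14p − 4.
Setting these equal: −7p + 2 = 14p − 4 ⇒ −21p = -6 ⇒ p = 2/7, and the value is (-7)·(2/7) + 2 = 0.
For Firm B: with q = P(Match), equating Invest's and Hold's payoffs gives −15q + 10 = 6q − 4 ⇒ q = 2/3.

0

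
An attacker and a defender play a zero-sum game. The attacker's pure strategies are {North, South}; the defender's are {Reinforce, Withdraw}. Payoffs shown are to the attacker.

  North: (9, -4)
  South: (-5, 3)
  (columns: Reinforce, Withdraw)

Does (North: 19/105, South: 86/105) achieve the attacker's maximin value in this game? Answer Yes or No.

No

Against Reinforce this mix gives (19/105)·9 + (86/105)·(-5) = -37/15.
Against Withdraw this mix gives (19/105)·(-4) + (86/105)·3 = 26/15.
The defender will play Reinforce, holding the attacker to -37/15. Shifting weight toward the row that does better against Reinforce would raise this floor (the equalizing mix achieves 1/3 against both Reinforce and Withdraw), so the proposed strategy is not optimal.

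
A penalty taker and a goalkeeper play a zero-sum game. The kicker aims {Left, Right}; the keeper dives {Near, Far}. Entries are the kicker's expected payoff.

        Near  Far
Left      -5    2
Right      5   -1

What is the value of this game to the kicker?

Row minima: Left → -5, Right → -1; maximin = -1.
Column maxima: Near → 5, Far → 2; minimax = 2.
-1 ≠ 2, so there is no saddle point; optimal play is mixed.
Let the kicker play Left with probability p. Expected payoff against Near: (-5)p + 5(1−p) = −10p + 5; against Far: 2p + (-1)(1−p) = 3p − 1.
Setting these equal: −10p + 5 = 3p − 1 ⇒ −13p = -6 ⇒ p = 6/13, and the value is (-10)·(6/13) + 5 = 5/13.
For the keeper: with q = P(Near), equating Left's and Right's payoffs gives −7q + 2 = 6q − 1 ⇒ q = 3/13.

5/13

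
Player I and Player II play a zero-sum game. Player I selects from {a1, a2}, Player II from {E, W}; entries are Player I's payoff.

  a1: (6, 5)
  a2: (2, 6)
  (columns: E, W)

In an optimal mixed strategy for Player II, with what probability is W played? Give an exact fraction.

4/5

Row minima: a1 → 5, a2 → 2; maximin = 5.
Column maxima: E → 6, W → 6; minimax = 6.
5 ≠ 6, so there is no saddle point; optimal play is mixed.
Let Player I play a1 with probability p. Expected payoff against E: 6p + 2(1−p) = 4p + 2; against W: 5p + 6(1−p) = −p + 6.
Setting these equal: 4p + 2 = −p + 6 ⇒ 5p = 4 ⇒ p = 4/5, and the value is (4)·(4/5) + 2 = 26/5.
For Player II: with q = P(E), equating a1's and a2's payoffs gives q + 5 = −4q + 6 ⇒ q = 1/5.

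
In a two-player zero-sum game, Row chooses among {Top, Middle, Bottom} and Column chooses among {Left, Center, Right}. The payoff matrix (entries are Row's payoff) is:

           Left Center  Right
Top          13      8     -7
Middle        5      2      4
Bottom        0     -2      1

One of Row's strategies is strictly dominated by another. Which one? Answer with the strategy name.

Bottom

Middle gives a strictly higher payoff than Bottom against every column: 5 > 0, 2 > -2, 4 > 1.
So Bottom is strictly dominated and Row never plays it.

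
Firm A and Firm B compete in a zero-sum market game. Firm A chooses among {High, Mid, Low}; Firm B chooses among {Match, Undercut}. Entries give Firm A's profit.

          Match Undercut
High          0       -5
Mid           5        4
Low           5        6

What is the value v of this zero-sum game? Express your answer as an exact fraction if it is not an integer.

Row minima: High → -5, Mid → 4, Low → 5; maximin = 5.
Column maxima: Match → 5, Undercut → 6; minimax = 5.
Since maximin = minimax = 5, there is a saddle point and the value is 5.

5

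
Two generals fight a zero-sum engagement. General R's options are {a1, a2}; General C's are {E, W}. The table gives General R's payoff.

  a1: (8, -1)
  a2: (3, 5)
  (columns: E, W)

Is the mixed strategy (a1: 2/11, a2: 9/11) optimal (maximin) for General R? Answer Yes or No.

Yes

Against E this mix gives (2/11)·8 + (9/11)·3 = 43/11.
Against W this mix gives (2/11)·(-1) + (9/11)·5 = 43/11.
All of General C's active replies (E, W) yield 43/11, and no column does worse for General R. The mix makes General C indifferent and guarantees 43/11, so it is optimal.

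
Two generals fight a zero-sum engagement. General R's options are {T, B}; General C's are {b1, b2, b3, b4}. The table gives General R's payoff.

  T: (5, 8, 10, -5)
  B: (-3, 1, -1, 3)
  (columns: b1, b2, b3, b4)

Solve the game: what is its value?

Row minima: T → -5, B → -3; maximin = -3.
Column maxima: b1 → 5, b2 → 8, b3 → 10, b4 → 3; minimax = 3.
-3 ≠ 3, so there is no saddle point; optimal play is mixed.
b2 is strictly dominated by b1 (it gives General R strictly more in every row), so General C never plays it.
b3 is strictly dominated by b1 (it gives General R strictly more in every row), so General C never plays it.
On the remaining 2×2 (T, B vs b1, b4):
Let General R play T with probability p. Expected payoff against b1: 5p + (-3)(1−p) = 8p − 3; against b4: (-5)p + 3(1−p) = −8p + 3.
Setting these equal: 8p − 3 = −8p + 3 ⇒ 16p = 6 ⇒ p = 3/8, and the value is (8)·(3/8) − 3 = 0.
For General C: with q = P(b1), equating T's and B's payoffs gives 10q − 5 = −6q + 3 ⇒ q = 1/2.

0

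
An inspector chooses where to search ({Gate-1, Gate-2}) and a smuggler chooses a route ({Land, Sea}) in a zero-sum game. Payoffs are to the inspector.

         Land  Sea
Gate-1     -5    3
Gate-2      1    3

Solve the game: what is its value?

1

Row minima: Gate-1 → -5, Gate-2 → 1; maximin = 1.
Column maxima: Land → 1, Sea → 3; minimax = 1.
Since maximin = minimax = 1, there is a saddle point and the value is 1.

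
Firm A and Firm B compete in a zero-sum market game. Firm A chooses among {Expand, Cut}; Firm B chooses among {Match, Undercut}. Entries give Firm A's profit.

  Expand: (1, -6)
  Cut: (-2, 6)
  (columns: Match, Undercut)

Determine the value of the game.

-2/5

Row minima: Expand → -6, Cut → -2; maximin = -2.
Column maxima: Match → 1, Undercut → 6; minimax = 1.
-2 ≠ 1, so there is no saddle point; optimal play is mixed.
Let Firm A play Expand with probability p. Expected payoff against Match: 1p + (-2)(1−p) = 3p − 2; against Undercut: (-6)p + 6(1−p) = −12p + 6.
Setting these equal: 3p − 2 = −12p + 6 ⇒ 15p = 8 ⇒ p = 8/15, and the value is (3)·(8/15) − 2 = -2/5.
For Firm B: with q = P(Match), equating Expand's and Cut's payoffs gives 7q − 6 = −8q + 6 ⇒ q = 4/5.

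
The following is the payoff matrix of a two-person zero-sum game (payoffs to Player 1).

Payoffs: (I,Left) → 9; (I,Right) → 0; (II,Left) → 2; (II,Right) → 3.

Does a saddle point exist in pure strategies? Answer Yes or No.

Row minima: I → 0, II → 2; maximin = 2.
Column maxima: Left → 9, Right → 3; minimax = 3.
2 ≠ 3, so no pure-strategy equilibrium exists.

No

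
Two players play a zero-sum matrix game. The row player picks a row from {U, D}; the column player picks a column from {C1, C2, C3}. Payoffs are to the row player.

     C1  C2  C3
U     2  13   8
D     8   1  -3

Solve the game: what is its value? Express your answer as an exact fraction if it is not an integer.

Row minima: U → 2, D → -3; maximin = 2.
Column maxima: C1 → 8, C2 → 13, C3 → 8; minimax = 8.
2 ≠ 8, so there is no saddle point; optimal play is mixed.
C2 is strictly dominated by C3 (it gives the row player strictly more in every row), so the column player never plays it.
On the remaining 2×2 (U, D vs C1, C3):
Let the row player play U with probability p. Expected payoff against C1: 2p + 8(1−p) = −6p + 8; against C3: 8p + (-3)(1−p) = 11p − 3.
Setting these equal: −6p + 8 = 11p − 3 ⇒ −17p = -11 ⇒ p = 11/17, and the value is (-6)·(11/17) + 8 = 70/17.
For the column player: with q = P(C1), equating U's and D's payoffs gives −6q + 8 = 11q − 3 ⇒ q = 11/17.

70/17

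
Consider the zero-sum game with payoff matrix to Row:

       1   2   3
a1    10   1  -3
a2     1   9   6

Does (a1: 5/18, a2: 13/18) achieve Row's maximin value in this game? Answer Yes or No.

Against 1 this mix gives (5/18)·10 + (13/18)·1 = 7/2.
Against 2 this mix gives (5/18)·1 + (13/18)·9 = 61/9.
Against 3 this mix gives (5/18)·(-3) + (13/18)·6 = 7/2.
All of Column's active replies (1, 3) yield 7/2, and no column does worse for Row. The mix makes Column indifferent and guarantees 7/2, so it is optimal.

Yes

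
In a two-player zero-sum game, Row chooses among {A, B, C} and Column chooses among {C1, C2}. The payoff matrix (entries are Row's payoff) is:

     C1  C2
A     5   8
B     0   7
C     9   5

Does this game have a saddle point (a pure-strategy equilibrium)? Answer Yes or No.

Row minima: A → 5, B → 0, C → 5; maximin = 5.
Column maxima: C1 → 9, C2 → 8; minimax = 8.
5 ≠ 8, so no pure-strategy equilibrium exists.

No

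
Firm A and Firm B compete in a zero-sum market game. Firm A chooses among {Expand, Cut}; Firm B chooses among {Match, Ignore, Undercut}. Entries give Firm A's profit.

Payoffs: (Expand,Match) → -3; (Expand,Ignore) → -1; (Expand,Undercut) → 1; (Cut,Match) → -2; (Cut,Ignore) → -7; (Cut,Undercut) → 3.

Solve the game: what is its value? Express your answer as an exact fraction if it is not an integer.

-19/7

Row minima: Expand → -3, Cut → -7; maximin = -3.
Column maxima: Match → -2, Ignore → -1, Undercut → 3; minimax = -2.
-3 ≠ -2, so there is no saddle point; optimal play is mixed.
Undercut is strictly dominated by Match (it gives Firm A strictly more in every row), so Firm B never plays it.
On the remaining 2×2 (Expand, Cut vs Match, Ignore):
Let Firm A play Expand with probability p. Expected payoff against Match: (-3)p + (-2)(1−p) = −p − 2; against Ignore: (-1)p + (-7)(1−p) = 6p − 7.
Setting these equal: −p − 2 = 6p − 7 ⇒ −7p = -5 ⇒ p = 5/7, and the value is (-1)·(5/7) − 2 = -19/7.
For Firm B: with q = P(Match), equating Expand's and Cut's payoffs gives −2q − 1 = 5q − 7 ⇒ q = 6/7.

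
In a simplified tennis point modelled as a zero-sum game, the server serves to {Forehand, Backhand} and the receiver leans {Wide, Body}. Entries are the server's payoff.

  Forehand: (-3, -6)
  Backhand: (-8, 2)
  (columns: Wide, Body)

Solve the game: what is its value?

Row minima: Forehand → -6, Backhand → -8; maximin = -6.
Column maxima: Wide → -3, Body → 2; minimax = -3.
-6 ≠ -3, so there is no saddle point; optimal play is mixed.
Let the server play Forehand with probability p. Expected payoff against Wide: (-3)p + (-8)(1−p) = 5p − 8; against Body: (-6)p + 2(1−p) = −8p + 2.
Setting these equal: 5p − 8 = −8p + 2 ⇒ 13p = 10 ⇒ p = 10/13, and the value is (5)·(10/13) − 8 = -54/13.
For the receiver: with q = P(Wide), equating Forehand's and Backhand's payoffs gives 3q − 6 = −10q + 2 ⇒ q = 8/13.

-54/13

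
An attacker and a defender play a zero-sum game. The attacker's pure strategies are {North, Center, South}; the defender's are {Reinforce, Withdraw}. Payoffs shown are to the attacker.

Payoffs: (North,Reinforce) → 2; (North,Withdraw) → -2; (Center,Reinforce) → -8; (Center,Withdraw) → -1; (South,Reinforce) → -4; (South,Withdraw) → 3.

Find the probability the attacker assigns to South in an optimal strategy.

4/11

Row minima: North → -2, Center → -8, South → -4; maximin = -2.
Column maxima: Reinforce → 2, Withdraw → 3; minimax = 2.
-2 ≠ 2, so there is no saddle point; optimal play is mixed.
Center is strictly dominated by South, so the attacker never plays it.
On the remaining 2×2 (North, South vs Reinforce, Withdraw):
Let the attacker play North with probability p. Expected payoff against Reinforce: 2p + (-4)(1−p) = 6p − 4; against Withdraw: (-2)p + 3(1−p) = −5p + 3.
Setting these equal: 6p − 4 = −5p + 3 ⇒ 11p = 7 ⇒ p = 7/11, and the value is (6)·(7/11) − 4 = -2/11.
For the defender: with q = P(Reinforce), equating North's and South's payoffs gives 4q − 2 = −7q + 3 ⇒ q = 5/11.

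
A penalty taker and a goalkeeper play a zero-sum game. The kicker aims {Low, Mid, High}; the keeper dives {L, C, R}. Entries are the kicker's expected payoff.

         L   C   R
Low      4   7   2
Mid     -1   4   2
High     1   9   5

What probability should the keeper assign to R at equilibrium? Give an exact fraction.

Row minima: Low → 2, Mid → -1, High → 1; maximin = 2.
Column maxima: L → 4, C → 9, R → 5; minimax = 4.
2 ≠ 4, so there is no saddle point; optimal play is mixed.
Mid is strictly dominated by High, so the kicker never plays it.
C is strictly dominated by L (it gives the kicker strictly more in every row), so the keeper never plays it.
On the remaining 2×2 (Low, High vs L, R):
Let the kicker play Low with probability p. Expected payoff against L: 4p + 1(1−p) = 3p + 1; against R: 2p + 5(1−p) = −3p + 5.
Setting these equal: 3p + 1 = −3p + 5 ⇒ 6p = 4 ⇒ p = 2/3, and the value is (3)·(2/3) + 1 = 3.
For the keeper: with q = P(L), equating Low's and High's payoffs gives 2q + 2 = −4q + 5 ⇒ q = 1/2.

1/2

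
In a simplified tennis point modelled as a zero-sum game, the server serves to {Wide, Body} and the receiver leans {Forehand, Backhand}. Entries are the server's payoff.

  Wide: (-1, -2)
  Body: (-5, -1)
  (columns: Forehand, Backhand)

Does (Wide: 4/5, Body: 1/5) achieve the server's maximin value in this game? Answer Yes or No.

Yes

Against Forehand this mix gives (4/5)·(-1) + (1/5)·(-5) = -9/5.
Against Backhand this mix gives (4/5)·(-2) + (1/5)·(-1) = -9/5.
All of the receiver's active replies (Forehand, Backhand) yield -9/5, and no column does worse for the server. The mix makes the receiver indifferent and guarantees -9/5, so it is optimal.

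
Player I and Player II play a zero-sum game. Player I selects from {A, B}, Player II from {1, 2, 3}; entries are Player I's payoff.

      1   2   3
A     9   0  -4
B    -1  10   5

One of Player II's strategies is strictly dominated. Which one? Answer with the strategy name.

3 holds Player I's payoff strictly below 2 in every row: -4 < 0, 5 < 10.
So 2 is strictly dominated for Player II.

2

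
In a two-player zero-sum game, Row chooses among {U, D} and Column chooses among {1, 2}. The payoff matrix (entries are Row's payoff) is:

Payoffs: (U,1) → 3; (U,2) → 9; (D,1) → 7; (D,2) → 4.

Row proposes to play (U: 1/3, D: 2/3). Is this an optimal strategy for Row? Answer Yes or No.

Against 1 this mix gives (1/3)·3 + (2/3)·7 = 17/3.
Against 2 this mix gives (1/3)·9 + (2/3)·4 = 17/3.
All of Column's active replies (1, 2) yield 17/3, and no column does worse for Row. The mix makes Column indifferent and guarantees 17/3, so it is optimal.

Yes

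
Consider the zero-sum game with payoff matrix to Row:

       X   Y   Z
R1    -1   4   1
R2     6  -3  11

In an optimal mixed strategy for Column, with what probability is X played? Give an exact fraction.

1/2

Row minima: R1 → -1, R2 → -3; maximin = -1.
Column maxima: X → 6, Y → 4, Z → 11; minimax = 4.
-1 ≠ 4, so there is no saddle point; optimal play is mixed.
Z is strictly dominated by X (it gives Row strictly more in every row), so Column never plays it.
On the remaining 2×2 (R1, R2 vs X, Y):
Let Row play R1 with probability p. Expected payoff against X: (-1)p + 6(1−p) = −7p + 6; against Y: 4p + (-3)(1−p) = 7p − 3.
Setting these equal: −7p + 6 = 7p − 3 ⇒ −14p = -9 ⇒ p = 9/14, and the value is (-7)·(9/14) + 6 = 3/2.
For Column: with q = P(X), equating R1's and R2's payoffs gives −5q + 4 = 9q − 3 ⇒ q = 1/2.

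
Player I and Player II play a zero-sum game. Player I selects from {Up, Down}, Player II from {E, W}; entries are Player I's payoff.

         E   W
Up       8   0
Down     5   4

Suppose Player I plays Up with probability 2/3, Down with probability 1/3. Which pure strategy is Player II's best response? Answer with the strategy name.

If Player II plays E, Player I's expected payoff is (2/3)·8 + (1/3)·5 = 7.
If Player II plays W, Player I's expected payoff is (2/3)·0 + (1/3)·4 = 4/3.
Player II minimizes Player I's payoff; the smallest is 4/3, so the best response is W.

W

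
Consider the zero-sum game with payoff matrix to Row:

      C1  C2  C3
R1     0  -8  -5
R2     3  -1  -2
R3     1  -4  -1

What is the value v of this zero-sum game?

Row minima: R1 → -8, R2 → -2, R3 → -4; maximin = -2.
Column maxima: C1 → 3, C2 → -1, C3 → -1; minimax = -1.
-2 ≠ -1, so there is no saddle point; optimal play is mixed.
R1 is strictly dominated by R2, so Row never plays it.
C1 is strictly dominated by C2 (it gives Row strictly more in every row), so Column never plays it.
On the remaining 2×2 (R2, R3 vs C2, C3):
Let Row play R2 with probability p. Expected payoff against C2: (-1)p + (-4)(1−p) = 3p − 4; against C3: (-2)p + (-1)(1−p) = −p − 1.
Setting these equal: 3p − 4 = −p − 1 ⇒ 4p = 3 ⇒ p = 3/4, and the value is (3)·(3/4) − 4 = -7/4.
For Column: with q = P(C2), equating R2's and R3's payoffs gives q − 2 = −3q − 1 ⇒ q = 1/4.

-7/4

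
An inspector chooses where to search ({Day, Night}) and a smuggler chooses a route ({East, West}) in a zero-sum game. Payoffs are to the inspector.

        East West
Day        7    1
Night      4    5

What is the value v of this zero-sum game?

Row minima: Day → 1, Night → 4; maximin = 4.
Column maxima: East → 7, West → 5; minimax = 5.
4 ≠ 5, so there is no saddle point; optimal play is mixed.
Let the inspector play Day with probability p. Expected payoff against East: 7p + 4(1−p) = 3p + 4; against West: 1p + 5(1−p) = −4p + 5.
Setting these equal: 3p + 4 = −4p + 5 ⇒ 7p = 1 ⇒ p = 1/7, and the value is (3)·(1/7) + 4 = 31/7.
For the smuggler: with q = P(East), equating Day's and Night's payoffs gives 6q + 1 = −q + 5 ⇒ q = 4/7.

31/7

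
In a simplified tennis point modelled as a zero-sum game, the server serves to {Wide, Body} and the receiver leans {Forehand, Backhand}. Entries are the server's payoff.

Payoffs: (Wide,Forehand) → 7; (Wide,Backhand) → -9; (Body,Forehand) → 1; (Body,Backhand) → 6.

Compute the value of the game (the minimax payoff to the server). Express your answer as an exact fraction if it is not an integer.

17/7

Row minima: Wide → -9, Body → 1; maximin = 1.
Column maxima: Forehand → 7, Backhand → 6; minimax = 6.
1 ≠ 6, so there is no saddle point; optimal play is mixed.
Let the server play Wide with probability p. Expected payoff against Forehand: 7p + 1(1−p) = 6p + 1; against Backhand: (-9)p + 6(1−p) = −15p + 6.
Setting these equal: 6p + 1 = −15p + 6 ⇒ 21p = 5 ⇒ p = 5/21, and the value is (6)·(5/21) + 1 = 17/7.
For the receiver: with q = P(Forehand), equating Wide's and Body's payoffs gives 16q − 9 = −5q + 6 ⇒ q = 5/7.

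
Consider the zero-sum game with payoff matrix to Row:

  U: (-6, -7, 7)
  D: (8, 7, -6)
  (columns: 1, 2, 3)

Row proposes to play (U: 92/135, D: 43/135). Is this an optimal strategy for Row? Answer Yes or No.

Against 1 this mix gives (92/135)·(-6) + (43/135)·8 = -208/135.
Against 2 this mix gives (92/135)·(-7) + (43/135)·7 = -343/135.
Against 3 this mix gives (92/135)·7 + (43/135)·(-6) = 386/135.
Column will play 2, holding Row to -343/135. Shifting weight toward the row that does better against 2 would raise this floor (the equalizing mix achieves 7/27 against both 2 and 3), so the proposed strategy is not optimal.

No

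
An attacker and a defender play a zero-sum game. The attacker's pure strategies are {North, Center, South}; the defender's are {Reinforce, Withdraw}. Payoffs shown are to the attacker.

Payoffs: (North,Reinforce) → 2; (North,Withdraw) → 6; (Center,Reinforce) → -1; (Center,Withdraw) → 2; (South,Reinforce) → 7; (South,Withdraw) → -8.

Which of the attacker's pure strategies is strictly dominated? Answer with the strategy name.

North gives a strictly higher payoff than Center against every column: 2 > -1, 6 > 2.
So Center is strictly dominated and the attacker never plays it.

Center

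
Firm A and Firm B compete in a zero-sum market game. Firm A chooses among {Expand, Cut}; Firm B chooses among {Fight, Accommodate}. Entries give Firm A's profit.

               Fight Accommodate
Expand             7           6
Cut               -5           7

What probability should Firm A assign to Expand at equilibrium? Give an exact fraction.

12/13

Row minima: Expand → 6, Cut → -5; maximin = 6.
Column maxima: Fight → 7, Accommodate → 7; minimax = 7.
6 ≠ 7, so there is no saddle point; optimal play is mixed.
Let Firm A play Expand with probability p. Expected payoff against Fight: 7p + (-5)(1−p) = 12p − 5; against Accommodate: 6p + 7(1−p) = −p + 7.
Setting these equal: 12p − 5 = −p + 7 ⇒ 13p = 12 ⇒ p = 12/13, and the value is (12)·(12/13) − 5 = 79/13.
For Firm B: with q = P(Fight), equating Expand's and Cut's payoffs gives q + 6 = −12q + 7 ⇒ q = 1/13.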